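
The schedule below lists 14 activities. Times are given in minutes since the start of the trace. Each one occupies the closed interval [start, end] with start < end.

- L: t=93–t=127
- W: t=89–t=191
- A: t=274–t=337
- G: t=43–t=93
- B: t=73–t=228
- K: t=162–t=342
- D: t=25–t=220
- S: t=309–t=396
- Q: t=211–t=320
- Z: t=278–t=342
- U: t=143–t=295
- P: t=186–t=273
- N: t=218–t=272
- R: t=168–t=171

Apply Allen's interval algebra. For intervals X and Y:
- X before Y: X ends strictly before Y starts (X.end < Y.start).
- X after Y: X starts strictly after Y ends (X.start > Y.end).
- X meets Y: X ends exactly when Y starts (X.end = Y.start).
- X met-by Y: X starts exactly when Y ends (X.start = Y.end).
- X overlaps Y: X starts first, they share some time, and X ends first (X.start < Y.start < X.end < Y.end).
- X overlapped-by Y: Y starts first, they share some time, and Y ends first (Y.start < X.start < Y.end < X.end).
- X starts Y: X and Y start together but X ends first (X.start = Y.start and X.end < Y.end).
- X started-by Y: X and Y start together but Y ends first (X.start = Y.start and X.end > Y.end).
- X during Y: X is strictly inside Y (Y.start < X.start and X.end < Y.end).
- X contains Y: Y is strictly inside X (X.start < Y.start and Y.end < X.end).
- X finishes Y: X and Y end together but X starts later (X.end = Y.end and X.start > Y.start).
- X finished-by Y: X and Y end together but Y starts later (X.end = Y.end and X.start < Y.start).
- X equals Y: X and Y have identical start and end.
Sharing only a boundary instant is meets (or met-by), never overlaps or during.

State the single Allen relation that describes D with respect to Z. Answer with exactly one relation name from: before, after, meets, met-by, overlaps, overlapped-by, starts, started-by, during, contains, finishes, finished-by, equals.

before

D = [t=25, t=220]; Z = [t=278, t=342].
Compare endpoints: D.start < Z.start, D.start < Z.end, D.end < Z.start, D.end < Z.end.
That pattern is 'before'.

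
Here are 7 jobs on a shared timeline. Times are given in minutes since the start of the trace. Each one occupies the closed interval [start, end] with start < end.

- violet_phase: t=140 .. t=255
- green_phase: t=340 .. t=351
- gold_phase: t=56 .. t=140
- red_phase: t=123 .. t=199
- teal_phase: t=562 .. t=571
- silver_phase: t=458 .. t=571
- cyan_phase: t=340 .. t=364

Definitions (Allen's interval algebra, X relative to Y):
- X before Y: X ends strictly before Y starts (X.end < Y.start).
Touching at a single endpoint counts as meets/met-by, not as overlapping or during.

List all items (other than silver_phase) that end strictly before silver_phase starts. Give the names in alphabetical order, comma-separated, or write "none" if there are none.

cyan_phase, gold_phase, green_phase, red_phase, violet_phase

Target silver_phase = [t=458, t=571].
cyan_phase [t=340, t=364] → before → yes.
gold_phase [t=56, t=140] → before → yes.
green_phase [t=340, t=351] → before → yes.
red_phase [t=123, t=199] → before → yes.
teal_phase [t=562, t=571] → finishes → no.
violet_phase [t=140, t=255] → before → yes.
Result: cyan_phase, gold_phase, green_phase, red_phase, violet_phase.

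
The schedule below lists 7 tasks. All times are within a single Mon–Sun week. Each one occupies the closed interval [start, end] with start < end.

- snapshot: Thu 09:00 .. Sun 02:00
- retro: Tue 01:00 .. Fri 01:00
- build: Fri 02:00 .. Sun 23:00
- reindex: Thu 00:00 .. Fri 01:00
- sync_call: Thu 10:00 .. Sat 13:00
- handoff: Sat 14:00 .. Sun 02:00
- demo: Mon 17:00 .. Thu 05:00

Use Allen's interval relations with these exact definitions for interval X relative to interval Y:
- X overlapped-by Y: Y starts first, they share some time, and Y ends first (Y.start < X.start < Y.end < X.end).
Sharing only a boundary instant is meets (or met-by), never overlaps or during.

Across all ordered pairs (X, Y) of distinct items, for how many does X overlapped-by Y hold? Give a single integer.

8

Checking all 42 ordered pairs for relation 'overlapped-by'; matching pairs in alphabetical order:
(build, snapshot): build overlapped-by snapshot ✓
(build, sync_call): build overlapped-by sync_call ✓
(reindex, demo): reindex overlapped-by demo ✓
(retro, demo): retro overlapped-by demo ✓
(snapshot, reindex): snapshot overlapped-by reindex ✓
(snapshot, retro): snapshot overlapped-by retro ✓
(sync_call, reindex): sync_call overlapped-by reindex ✓
(sync_call, retro): sync_call overlapped-by retro ✓
Count: 8.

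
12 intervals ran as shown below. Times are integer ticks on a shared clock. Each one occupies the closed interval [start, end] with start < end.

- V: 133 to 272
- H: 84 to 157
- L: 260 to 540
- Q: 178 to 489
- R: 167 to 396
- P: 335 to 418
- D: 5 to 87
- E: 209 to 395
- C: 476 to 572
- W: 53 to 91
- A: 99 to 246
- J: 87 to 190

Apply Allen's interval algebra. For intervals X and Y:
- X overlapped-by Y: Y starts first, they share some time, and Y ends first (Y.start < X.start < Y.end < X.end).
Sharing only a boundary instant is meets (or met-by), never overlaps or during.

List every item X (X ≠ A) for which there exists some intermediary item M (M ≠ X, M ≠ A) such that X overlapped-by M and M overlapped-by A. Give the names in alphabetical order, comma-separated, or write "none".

Target A = [99, 246].
Intermediaries M with M overlapped-by A: E, Q, R, V.
Via E — items with X overlapped-by E: L, P.
Via Q — items with X overlapped-by Q: C, L.
Via R — items with X overlapped-by R: L, P, Q.
Via V — items with X overlapped-by V: E, L, Q, R.
Union: C, E, L, P, Q, R.

C, E, L, P, Q, R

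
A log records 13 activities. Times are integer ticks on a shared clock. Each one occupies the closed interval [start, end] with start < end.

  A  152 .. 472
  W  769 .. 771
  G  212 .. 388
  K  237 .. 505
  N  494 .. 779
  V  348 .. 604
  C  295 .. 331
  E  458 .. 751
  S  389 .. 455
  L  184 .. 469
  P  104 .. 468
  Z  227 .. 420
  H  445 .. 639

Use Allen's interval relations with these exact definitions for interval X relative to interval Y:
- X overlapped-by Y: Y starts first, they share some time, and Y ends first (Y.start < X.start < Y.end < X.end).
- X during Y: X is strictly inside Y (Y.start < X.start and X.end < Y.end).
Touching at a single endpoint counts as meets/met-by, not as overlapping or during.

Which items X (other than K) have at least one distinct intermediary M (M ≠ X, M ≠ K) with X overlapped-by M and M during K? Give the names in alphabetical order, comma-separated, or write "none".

Target K = [237, 505].
Intermediaries M with M during K: C, S.
Via C — items with X overlapped-by C: none.
Via S — items with X overlapped-by S: H.
Union: H.

H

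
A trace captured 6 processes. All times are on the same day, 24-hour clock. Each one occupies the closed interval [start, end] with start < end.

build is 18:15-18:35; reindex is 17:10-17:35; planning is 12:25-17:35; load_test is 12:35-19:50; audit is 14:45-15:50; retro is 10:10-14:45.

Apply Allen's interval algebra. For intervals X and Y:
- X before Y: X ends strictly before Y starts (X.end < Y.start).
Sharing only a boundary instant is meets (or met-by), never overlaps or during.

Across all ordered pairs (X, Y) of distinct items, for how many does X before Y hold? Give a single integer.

6

Checking all 30 ordered pairs for relation 'before'; matching pairs in alphabetical order:
(audit, build): audit before build ✓
(audit, reindex): audit before reindex ✓
(planning, build): planning before build ✓
(reindex, build): reindex before build ✓
(retro, build): retro before build ✓
(retro, reindex): retro before reindex ✓
Count: 6.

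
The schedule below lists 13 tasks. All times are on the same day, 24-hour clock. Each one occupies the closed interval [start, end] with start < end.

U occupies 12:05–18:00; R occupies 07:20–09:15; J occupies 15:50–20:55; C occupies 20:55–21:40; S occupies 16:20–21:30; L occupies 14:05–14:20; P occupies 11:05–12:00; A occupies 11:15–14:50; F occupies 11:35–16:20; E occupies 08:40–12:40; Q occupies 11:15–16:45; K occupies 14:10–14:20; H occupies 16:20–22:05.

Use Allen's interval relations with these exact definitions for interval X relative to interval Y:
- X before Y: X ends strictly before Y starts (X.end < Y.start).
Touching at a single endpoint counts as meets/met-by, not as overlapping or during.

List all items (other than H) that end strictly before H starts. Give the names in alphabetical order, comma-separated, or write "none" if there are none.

A, E, K, L, P, R

Target H = [16:20, 22:05].
A [11:15, 14:50] → before → yes.
C [20:55, 21:40] → during → no.
E [08:40, 12:40] → before → yes.
F [11:35, 16:20] → meets → no.
J [15:50, 20:55] → overlaps → no.
K [14:10, 14:20] → before → yes.
L [14:05, 14:20] → before → yes.
P [11:05, 12:00] → before → yes.
Q [11:15, 16:45] → overlaps → no.
R [07:20, 09:15] → before → yes.
S [16:20, 21:30] → starts → no.
U [12:05, 18:00] → overlaps → no.
Result: A, E, K, L, P, R.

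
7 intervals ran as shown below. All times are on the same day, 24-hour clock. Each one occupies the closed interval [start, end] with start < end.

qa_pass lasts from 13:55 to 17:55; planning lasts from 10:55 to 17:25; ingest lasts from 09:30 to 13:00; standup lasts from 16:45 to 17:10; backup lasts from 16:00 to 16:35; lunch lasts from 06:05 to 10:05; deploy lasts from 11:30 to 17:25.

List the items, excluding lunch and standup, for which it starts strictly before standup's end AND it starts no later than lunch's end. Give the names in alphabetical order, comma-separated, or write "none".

Conditions: its start is strictly before standup's end (X.start < 17:10) AND its start is no later than lunch's end (X.start <= 10:05).
backup: start 16:00 < 17:10? ✓; start 16:00 <= 10:05? ✗ → no.
deploy: start 11:30 < 17:10? ✓; start 11:30 <= 10:05? ✗ → no.
ingest: start 09:30 < 17:10? ✓; start 09:30 <= 10:05? ✓ → yes.
planning: start 10:55 < 17:10? ✓; start 10:55 <= 10:05? ✗ → no.
qa_pass: start 13:55 < 17:10? ✓; start 13:55 <= 10:05? ✗ → no.
Result: ingest.

ingest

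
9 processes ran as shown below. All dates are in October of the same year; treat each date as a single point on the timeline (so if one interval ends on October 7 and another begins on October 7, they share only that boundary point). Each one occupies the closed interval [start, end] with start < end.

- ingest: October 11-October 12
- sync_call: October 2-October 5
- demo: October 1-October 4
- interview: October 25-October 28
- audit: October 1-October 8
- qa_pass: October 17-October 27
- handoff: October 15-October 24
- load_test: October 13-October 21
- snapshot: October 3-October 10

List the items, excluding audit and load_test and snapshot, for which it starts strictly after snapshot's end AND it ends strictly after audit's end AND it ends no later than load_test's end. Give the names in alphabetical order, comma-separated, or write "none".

ingest

Conditions: its start is strictly after snapshot's end (X.start > October 10) AND its end is strictly after audit's end (X.end > October 8) AND its end is no later than load_test's end (X.end <= October 21).
demo: start October 1 > October 10? ✗; end October 4 > October 8? ✗; end October 4 <= October 21? ✓ → no.
handoff: start October 15 > October 10? ✓; end October 24 > October 8? ✓; end October 24 <= October 21? ✗ → no.
ingest: start October 11 > October 10? ✓; end October 12 > October 8? ✓; end October 12 <= October 21? ✓ → yes.
interview: start October 25 > October 10? ✓; end October 28 > October 8? ✓; end October 28 <= October 21? ✗ → no.
qa_pass: start October 17 > October 10? ✓; end October 27 > October 8? ✓; end October 27 <= October 21? ✗ → no.
sync_call: start October 2 > October 10? ✗; end October 5 > October 8? ✗; end October 5 <= October 21? ✓ → no.
Result: ingest.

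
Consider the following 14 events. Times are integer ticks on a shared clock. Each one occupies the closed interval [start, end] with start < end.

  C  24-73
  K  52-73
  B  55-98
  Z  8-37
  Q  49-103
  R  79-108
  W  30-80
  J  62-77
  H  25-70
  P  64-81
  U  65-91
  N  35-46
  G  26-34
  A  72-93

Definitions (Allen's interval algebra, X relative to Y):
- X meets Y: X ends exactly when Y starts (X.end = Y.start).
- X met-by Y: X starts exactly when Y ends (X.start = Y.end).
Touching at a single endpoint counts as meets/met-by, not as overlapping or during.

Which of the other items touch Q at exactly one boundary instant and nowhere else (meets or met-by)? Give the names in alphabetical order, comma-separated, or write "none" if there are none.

none

Target Q = [49, 103].
A [72, 93] → during → no.
B [55, 98] → during → no.
C [24, 73] → overlaps → no.
G [26, 34] → before → no.
H [25, 70] → overlaps → no.
J [62, 77] → during → no.
K [52, 73] → during → no.
N [35, 46] → before → no.
P [64, 81] → during → no.
R [79, 108] → overlapped-by → no.
U [65, 91] → during → no.
W [30, 80] → overlaps → no.
Z [8, 37] → before → no.
Result: none.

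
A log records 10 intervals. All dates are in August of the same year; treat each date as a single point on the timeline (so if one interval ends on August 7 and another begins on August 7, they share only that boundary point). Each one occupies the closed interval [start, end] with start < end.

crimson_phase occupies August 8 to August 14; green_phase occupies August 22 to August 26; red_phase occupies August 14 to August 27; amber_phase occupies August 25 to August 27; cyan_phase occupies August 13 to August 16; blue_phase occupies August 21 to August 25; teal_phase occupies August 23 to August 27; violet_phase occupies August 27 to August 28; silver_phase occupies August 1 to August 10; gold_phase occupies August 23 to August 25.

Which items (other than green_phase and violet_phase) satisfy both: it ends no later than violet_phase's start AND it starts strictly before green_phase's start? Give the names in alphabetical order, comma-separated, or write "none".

blue_phase, crimson_phase, cyan_phase, red_phase, silver_phase

Conditions: its end is no later than violet_phase's start (X.end <= August 27) AND its start is strictly before green_phase's start (X.start < August 22).
amber_phase: end August 27 <= August 27? ✓; start August 25 < August 22? ✗ → no.
blue_phase: end August 25 <= August 27? ✓; start August 21 < August 22? ✓ → yes.
crimson_phase: end August 14 <= August 27? ✓; start August 8 < August 22? ✓ → yes.
cyan_phase: end August 16 <= August 27? ✓; start August 13 < August 22? ✓ → yes.
gold_phase: end August 25 <= August 27? ✓; start August 23 < August 22? ✗ → no.
red_phase: end August 27 <= August 27? ✓; start August 14 < August 22? ✓ → yes.
silver_phase: end August 10 <= August 27? ✓; start August 1 < August 22? ✓ → yes.
teal_phase: end August 27 <= August 27? ✓; start August 23 < August 22? ✗ → no.
Result: blue_phase, crimson_phase, cyan_phase, red_phase, silver_phase.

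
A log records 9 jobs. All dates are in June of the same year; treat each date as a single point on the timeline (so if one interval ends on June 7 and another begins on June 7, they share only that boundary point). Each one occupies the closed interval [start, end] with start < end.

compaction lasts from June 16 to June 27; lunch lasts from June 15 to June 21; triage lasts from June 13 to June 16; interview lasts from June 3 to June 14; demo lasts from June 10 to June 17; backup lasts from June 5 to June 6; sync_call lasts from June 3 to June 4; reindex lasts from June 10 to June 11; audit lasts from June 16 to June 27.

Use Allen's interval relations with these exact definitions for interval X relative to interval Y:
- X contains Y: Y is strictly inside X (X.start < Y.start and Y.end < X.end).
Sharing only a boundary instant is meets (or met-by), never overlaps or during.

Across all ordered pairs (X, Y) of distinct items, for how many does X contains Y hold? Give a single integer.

3

Checking all 72 ordered pairs for relation 'contains'; matching pairs in alphabetical order:
(demo, triage): demo contains triage ✓
(interview, backup): interview contains backup ✓
(interview, reindex): interview contains reindex ✓
Count: 3.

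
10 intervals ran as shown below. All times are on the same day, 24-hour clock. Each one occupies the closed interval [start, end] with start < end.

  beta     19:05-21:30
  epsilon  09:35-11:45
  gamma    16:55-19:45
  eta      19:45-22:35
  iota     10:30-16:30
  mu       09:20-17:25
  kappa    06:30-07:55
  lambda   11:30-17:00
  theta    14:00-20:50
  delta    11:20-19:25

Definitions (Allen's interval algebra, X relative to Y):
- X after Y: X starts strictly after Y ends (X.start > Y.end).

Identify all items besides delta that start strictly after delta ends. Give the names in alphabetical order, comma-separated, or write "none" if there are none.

Target delta = [11:20, 19:25].
beta [19:05, 21:30] → overlapped-by → no.
epsilon [09:35, 11:45] → overlaps → no.
eta [19:45, 22:35] → after → yes.
gamma [16:55, 19:45] → overlapped-by → no.
iota [10:30, 16:30] → overlaps → no.
kappa [06:30, 07:55] → before → no.
lambda [11:30, 17:00] → during → no.
mu [09:20, 17:25] → overlaps → no.
theta [14:00, 20:50] → overlapped-by → no.
Result: eta.

eta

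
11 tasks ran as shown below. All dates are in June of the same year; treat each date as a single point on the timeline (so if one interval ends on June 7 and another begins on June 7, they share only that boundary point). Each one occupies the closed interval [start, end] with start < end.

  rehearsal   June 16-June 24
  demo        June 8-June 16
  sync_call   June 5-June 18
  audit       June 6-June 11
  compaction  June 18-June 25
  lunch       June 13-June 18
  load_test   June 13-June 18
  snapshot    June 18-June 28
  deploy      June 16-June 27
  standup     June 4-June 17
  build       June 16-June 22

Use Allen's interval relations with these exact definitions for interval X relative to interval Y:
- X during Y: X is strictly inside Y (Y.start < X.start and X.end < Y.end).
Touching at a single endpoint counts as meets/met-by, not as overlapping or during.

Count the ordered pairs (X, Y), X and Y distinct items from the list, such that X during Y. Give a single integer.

Checking all 110 ordered pairs for relation 'during'; matching pairs in alphabetical order:
(audit, standup): audit during standup ✓
(audit, sync_call): audit during sync_call ✓
(compaction, deploy): compaction during deploy ✓
(demo, standup): demo during standup ✓
(demo, sync_call): demo during sync_call ✓
Count: 5.

5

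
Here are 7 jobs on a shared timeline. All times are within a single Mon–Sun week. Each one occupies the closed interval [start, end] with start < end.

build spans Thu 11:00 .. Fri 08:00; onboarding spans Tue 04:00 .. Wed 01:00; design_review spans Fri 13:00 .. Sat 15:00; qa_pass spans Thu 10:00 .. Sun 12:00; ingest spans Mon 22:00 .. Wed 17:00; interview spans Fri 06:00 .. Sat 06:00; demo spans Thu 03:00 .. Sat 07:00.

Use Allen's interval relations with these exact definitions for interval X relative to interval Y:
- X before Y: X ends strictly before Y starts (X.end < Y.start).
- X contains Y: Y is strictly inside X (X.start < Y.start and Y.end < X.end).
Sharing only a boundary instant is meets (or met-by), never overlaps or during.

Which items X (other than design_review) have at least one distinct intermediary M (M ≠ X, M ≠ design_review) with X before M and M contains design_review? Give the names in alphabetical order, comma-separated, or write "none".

Target design_review = [Fri 13:00, Sat 15:00].
Intermediaries M with M contains design_review: qa_pass.
Via qa_pass — items with X before qa_pass: ingest, onboarding.
Union: ingest, onboarding.

ingest, onboarding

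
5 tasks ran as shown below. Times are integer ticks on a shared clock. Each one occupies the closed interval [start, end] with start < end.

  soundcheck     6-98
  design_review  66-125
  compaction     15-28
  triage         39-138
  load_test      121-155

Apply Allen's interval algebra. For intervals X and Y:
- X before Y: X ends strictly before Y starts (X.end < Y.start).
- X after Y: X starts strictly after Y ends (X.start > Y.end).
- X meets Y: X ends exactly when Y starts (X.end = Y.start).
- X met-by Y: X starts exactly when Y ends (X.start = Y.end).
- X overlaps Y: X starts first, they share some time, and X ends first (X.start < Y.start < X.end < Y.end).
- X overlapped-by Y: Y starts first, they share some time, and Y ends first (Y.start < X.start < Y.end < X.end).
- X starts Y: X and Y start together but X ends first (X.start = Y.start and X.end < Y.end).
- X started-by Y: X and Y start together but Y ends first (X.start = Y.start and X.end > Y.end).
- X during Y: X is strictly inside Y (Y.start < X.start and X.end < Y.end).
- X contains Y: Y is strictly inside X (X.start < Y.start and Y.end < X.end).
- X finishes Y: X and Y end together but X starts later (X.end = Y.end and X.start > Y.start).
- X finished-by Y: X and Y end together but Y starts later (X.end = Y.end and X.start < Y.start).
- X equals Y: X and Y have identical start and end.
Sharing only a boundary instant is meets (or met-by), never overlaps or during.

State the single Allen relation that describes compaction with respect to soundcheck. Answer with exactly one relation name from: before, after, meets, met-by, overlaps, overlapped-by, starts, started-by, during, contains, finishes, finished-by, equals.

during

compaction = [15, 28]; soundcheck = [6, 98].
Compare endpoints: compaction.start > soundcheck.start, compaction.start < soundcheck.end, compaction.end > soundcheck.start, compaction.end < soundcheck.end.
That pattern is 'during'.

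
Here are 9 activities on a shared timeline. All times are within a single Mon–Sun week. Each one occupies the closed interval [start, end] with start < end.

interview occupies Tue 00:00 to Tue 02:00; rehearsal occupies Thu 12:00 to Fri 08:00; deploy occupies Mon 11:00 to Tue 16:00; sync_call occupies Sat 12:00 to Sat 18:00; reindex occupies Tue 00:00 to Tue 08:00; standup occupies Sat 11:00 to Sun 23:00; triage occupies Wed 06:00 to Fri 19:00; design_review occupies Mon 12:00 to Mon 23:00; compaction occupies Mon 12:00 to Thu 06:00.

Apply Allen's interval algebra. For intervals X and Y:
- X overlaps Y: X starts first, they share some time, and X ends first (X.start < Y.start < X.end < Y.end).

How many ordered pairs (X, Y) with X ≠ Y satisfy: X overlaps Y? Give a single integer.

Checking all 72 ordered pairs for relation 'overlaps'; matching pairs in alphabetical order:
(compaction, triage): compaction overlaps triage ✓
(deploy, compaction): deploy overlaps compaction ✓
Count: 2.

2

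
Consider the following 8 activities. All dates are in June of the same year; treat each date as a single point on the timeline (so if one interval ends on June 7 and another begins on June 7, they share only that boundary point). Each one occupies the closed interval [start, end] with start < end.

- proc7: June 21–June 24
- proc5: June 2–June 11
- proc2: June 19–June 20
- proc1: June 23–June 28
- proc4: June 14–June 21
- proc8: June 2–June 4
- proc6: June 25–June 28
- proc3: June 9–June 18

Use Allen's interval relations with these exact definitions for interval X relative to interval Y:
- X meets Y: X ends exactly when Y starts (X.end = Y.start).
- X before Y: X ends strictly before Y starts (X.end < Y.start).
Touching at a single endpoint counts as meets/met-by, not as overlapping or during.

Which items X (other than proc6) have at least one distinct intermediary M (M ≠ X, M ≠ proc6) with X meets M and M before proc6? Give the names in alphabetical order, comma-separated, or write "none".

proc4

Target proc6 = [June 25, June 28].
Intermediaries M with M before proc6: proc2, proc3, proc4, proc5, proc7, proc8.
Via proc2 — items with X meets proc2: none.
Via proc3 — items with X meets proc3: none.
Via proc4 — items with X meets proc4: none.
Via proc5 — items with X meets proc5: none.
Via proc7 — items with X meets proc7: proc4.
Via proc8 — items with X meets proc8: none.
Union: proc4.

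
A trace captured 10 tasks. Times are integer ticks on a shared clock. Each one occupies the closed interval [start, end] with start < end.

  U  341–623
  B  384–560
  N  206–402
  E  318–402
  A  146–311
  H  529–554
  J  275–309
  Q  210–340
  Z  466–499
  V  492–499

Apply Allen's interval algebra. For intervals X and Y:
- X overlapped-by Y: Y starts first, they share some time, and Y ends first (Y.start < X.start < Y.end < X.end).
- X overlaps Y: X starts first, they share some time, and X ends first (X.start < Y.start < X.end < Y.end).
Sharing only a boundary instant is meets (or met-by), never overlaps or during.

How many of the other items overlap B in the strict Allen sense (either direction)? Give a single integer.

2

Target B = [384, 560].
A [146, 311] → before → no.
E [318, 402] → overlaps → counts.
H [529, 554] → during → no.
J [275, 309] → before → no.
N [206, 402] → overlaps → counts.
Q [210, 340] → before → no.
U [341, 623] → contains → no.
V [492, 499] → during → no.
Z [466, 499] → during → no.
Total: 2.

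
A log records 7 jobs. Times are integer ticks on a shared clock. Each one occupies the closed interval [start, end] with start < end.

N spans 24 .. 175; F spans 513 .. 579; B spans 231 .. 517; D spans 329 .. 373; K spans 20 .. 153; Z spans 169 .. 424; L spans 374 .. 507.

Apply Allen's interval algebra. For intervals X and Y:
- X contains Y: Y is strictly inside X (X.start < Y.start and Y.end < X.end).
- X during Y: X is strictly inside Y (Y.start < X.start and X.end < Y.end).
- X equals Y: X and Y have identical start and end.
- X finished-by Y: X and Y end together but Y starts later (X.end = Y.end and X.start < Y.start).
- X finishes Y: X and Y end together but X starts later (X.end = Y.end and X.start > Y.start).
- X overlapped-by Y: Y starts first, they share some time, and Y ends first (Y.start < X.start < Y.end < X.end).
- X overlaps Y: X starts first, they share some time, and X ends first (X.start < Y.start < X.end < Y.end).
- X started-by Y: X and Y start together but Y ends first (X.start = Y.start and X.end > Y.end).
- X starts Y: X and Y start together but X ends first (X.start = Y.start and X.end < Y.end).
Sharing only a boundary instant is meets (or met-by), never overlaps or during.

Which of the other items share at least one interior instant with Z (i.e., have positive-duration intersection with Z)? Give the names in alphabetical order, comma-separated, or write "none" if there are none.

B, D, L, N

Target Z = [169, 424].
B [231, 517] → overlapped-by → yes.
D [329, 373] → during → yes.
F [513, 579] → after → no.
K [20, 153] → before → no.
L [374, 507] → overlapped-by → yes.
N [24, 175] → overlaps → yes.
Result: B, D, L, N.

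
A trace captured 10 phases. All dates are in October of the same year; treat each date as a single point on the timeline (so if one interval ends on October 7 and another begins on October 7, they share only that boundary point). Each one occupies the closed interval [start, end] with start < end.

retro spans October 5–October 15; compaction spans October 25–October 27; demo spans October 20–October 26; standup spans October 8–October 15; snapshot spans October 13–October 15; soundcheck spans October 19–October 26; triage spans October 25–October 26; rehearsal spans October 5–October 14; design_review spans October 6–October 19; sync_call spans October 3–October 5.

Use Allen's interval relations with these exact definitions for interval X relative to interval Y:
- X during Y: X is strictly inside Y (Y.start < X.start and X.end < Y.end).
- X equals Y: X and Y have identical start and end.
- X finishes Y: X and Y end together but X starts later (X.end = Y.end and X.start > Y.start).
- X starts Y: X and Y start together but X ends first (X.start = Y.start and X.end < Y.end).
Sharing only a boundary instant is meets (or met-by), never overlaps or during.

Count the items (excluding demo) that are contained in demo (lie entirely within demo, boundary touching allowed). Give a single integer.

Target demo = [October 20, October 26].
compaction [October 25, October 27] → overlapped-by → no.
design_review [October 6, October 19] → before → no.
rehearsal [October 5, October 14] → before → no.
retro [October 5, October 15] → before → no.
snapshot [October 13, October 15] → before → no.
soundcheck [October 19, October 26] → finished-by → no.
standup [October 8, October 15] → before → no.
sync_call [October 3, October 5] → before → no.
triage [October 25, October 26] → finishes → counts.
Total: 1.

1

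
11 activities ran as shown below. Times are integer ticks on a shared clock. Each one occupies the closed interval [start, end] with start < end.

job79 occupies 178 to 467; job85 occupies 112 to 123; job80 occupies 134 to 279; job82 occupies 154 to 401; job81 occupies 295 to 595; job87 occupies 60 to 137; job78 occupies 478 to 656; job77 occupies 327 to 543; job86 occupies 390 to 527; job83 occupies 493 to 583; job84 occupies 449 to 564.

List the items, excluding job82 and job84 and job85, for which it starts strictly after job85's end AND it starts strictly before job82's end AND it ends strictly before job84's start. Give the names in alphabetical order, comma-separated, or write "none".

job80

Conditions: its start is strictly after job85's end (X.start > 123) AND its start is strictly before job82's end (X.start < 401) AND its end is strictly before job84's start (X.end < 449).
job77: start 327 > 123? ✓; start 327 < 401? ✓; end 543 < 449? ✗ → no.
job78: start 478 > 123? ✓; start 478 < 401? ✗; end 656 < 449? ✗ → no.
job79: start 178 > 123? ✓; start 178 < 401? ✓; end 467 < 449? ✗ → no.
job80: start 134 > 123? ✓; start 134 < 401? ✓; end 279 < 449? ✓ → yes.
job81: start 295 > 123? ✓; start 295 < 401? ✓; end 595 < 449? ✗ → no.
job83: start 493 > 123? ✓; start 493 < 401? ✗; end 583 < 449? ✗ → no.
job86: start 390 > 123? ✓; start 390 < 401? ✓; end 527 < 449? ✗ → no.
job87: start 60 > 123? ✗; start 60 < 401? ✓; end 137 < 449? ✓ → no.
Result: job80.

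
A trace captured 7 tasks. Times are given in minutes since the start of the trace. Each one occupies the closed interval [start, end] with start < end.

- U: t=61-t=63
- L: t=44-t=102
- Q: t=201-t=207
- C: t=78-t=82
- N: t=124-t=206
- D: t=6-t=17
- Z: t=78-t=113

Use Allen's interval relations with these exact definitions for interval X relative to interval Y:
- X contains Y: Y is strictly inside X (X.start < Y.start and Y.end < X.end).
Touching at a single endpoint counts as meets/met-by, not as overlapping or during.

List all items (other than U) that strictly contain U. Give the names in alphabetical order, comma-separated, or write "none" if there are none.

L

Target U = [t=61, t=63].
C [t=78, t=82] → after → no.
D [t=6, t=17] → before → no.
L [t=44, t=102] → contains → yes.
N [t=124, t=206] → after → no.
Q [t=201, t=207] → after → no.
Z [t=78, t=113] → after → no.
Result: L.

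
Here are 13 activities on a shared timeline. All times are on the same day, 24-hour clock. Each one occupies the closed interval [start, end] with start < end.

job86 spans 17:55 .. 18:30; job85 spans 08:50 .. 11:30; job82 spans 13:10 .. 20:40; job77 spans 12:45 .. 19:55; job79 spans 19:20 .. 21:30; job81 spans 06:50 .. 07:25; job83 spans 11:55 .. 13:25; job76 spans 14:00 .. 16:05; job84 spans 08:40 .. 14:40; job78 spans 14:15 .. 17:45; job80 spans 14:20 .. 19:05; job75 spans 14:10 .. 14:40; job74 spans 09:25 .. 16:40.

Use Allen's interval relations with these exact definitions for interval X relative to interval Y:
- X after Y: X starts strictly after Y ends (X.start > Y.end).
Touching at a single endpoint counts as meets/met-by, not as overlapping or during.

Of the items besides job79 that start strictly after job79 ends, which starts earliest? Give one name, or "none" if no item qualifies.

none

Target job79 = [19:20, 21:30].
job74 [09:25, 16:40] → before → excluded.
job75 [14:10, 14:40] → before → excluded.
job76 [14:00, 16:05] → before → excluded.
job77 [12:45, 19:55] → overlaps → excluded.
job78 [14:15, 17:45] → before → excluded.
job80 [14:20, 19:05] → before → excluded.
job81 [06:50, 07:25] → before → excluded.
job82 [13:10, 20:40] → overlaps → excluded.
job83 [11:55, 13:25] → before → excluded.
job84 [08:40, 14:40] → before → excluded.
job85 [08:50, 11:30] → before → excluded.
job86 [17:55, 18:30] → before → excluded.
No candidates → none.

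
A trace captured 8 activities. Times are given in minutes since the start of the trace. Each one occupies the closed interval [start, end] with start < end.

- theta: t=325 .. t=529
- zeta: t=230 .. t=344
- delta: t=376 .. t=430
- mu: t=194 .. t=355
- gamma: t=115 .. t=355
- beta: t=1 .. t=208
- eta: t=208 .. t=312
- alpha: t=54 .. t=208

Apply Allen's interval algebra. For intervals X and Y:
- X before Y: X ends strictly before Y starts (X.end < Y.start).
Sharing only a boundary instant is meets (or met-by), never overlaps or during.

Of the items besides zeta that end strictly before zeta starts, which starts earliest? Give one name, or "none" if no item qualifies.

beta

Target zeta = [t=230, t=344].
alpha [t=54, t=208] → before → candidate.
beta [t=1, t=208] → before → candidate.
delta [t=376, t=430] → after → excluded.
eta [t=208, t=312] → overlaps → excluded.
gamma [t=115, t=355] → contains → excluded.
mu [t=194, t=355] → contains → excluded.
theta [t=325, t=529] → overlapped-by → excluded.
Among candidates, earliest start is t=1 → beta.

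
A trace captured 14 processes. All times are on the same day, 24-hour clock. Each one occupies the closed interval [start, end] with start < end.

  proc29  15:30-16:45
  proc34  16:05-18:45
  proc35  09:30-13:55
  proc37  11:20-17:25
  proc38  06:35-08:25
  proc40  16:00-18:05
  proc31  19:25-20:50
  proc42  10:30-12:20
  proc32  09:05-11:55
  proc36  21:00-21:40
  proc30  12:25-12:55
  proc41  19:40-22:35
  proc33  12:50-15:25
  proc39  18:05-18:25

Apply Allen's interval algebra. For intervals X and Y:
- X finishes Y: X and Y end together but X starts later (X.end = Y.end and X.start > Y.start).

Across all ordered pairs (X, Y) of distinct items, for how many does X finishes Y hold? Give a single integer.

Checking all 182 ordered pairs for relation 'finishes'; matching pairs in alphabetical order:
No pair satisfies it.
Count: 0.

0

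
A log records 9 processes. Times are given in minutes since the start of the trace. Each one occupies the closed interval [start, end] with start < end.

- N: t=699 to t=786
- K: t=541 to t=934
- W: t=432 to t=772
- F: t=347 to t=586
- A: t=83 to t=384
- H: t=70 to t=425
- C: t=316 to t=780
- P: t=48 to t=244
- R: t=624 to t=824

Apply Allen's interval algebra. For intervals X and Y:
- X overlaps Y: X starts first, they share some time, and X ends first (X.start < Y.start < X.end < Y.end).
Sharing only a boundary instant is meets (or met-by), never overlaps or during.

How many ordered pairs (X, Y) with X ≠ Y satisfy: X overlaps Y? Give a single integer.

14

Checking all 72 ordered pairs for relation 'overlaps'; matching pairs in alphabetical order:
(A, C): A overlaps C ✓
(A, F): A overlaps F ✓
(C, K): C overlaps K ✓
(C, N): C overlaps N ✓
(C, R): C overlaps R ✓
(F, K): F overlaps K ✓
(F, W): F overlaps W ✓
(H, C): H overlaps C ✓
(H, F): H overlaps F ✓
(P, A): P overlaps A ✓
(P, H): P overlaps H ✓
(W, K): W overlaps K ✓
(W, N): W overlaps N ✓
(W, R): W overlaps R ✓
Count: 14.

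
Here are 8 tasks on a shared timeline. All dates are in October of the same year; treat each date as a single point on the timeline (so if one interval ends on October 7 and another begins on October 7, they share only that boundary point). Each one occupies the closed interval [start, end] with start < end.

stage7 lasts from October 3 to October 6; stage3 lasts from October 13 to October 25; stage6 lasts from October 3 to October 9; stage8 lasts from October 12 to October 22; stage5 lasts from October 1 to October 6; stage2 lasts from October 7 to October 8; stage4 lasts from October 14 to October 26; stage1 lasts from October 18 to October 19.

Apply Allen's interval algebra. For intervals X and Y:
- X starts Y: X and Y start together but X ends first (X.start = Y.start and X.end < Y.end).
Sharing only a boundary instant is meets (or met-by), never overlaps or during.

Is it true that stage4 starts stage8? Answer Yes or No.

No

stage4 = [October 14, October 26], stage8 = [October 12, October 22].
Actual relation of stage4 to stage8: overlapped-by.
Asked whether 'starts' holds → No.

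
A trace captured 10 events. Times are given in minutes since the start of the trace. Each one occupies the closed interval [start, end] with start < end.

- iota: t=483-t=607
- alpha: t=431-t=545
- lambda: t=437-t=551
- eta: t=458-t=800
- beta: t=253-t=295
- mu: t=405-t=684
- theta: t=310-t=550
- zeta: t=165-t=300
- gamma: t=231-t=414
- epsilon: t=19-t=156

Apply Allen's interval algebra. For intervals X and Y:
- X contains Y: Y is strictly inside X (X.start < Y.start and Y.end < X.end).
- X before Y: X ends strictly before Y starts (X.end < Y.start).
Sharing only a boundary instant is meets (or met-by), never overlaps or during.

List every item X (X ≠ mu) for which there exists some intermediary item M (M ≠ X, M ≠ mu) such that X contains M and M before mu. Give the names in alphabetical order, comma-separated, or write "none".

Target mu = [t=405, t=684].
Intermediaries M with M before mu: beta, epsilon, zeta.
Via beta — items with X contains beta: gamma, zeta.
Via epsilon — items with X contains epsilon: none.
Via zeta — items with X contains zeta: none.
Union: gamma, zeta.

gamma, zeta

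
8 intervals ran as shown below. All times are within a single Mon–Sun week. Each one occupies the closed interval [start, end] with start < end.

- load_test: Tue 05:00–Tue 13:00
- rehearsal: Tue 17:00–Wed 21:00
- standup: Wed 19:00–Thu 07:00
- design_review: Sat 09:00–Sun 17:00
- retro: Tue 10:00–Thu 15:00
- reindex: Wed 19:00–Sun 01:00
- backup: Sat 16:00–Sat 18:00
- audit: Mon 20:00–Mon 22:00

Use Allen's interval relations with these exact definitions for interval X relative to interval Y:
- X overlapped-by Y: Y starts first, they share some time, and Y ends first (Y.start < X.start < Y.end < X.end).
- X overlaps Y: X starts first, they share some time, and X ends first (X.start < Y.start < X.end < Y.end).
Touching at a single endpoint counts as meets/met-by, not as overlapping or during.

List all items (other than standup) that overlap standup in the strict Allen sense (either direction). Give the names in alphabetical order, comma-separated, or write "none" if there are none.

rehearsal

Target standup = [Wed 19:00, Thu 07:00].
audit [Mon 20:00, Mon 22:00] → before → no.
backup [Sat 16:00, Sat 18:00] → after → no.
design_review [Sat 09:00, Sun 17:00] → after → no.
load_test [Tue 05:00, Tue 13:00] → before → no.
rehearsal [Tue 17:00, Wed 21:00] → overlaps → yes.
reindex [Wed 19:00, Sun 01:00] → started-by → no.
retro [Tue 10:00, Thu 15:00] → contains → no.
Result: rehearsal.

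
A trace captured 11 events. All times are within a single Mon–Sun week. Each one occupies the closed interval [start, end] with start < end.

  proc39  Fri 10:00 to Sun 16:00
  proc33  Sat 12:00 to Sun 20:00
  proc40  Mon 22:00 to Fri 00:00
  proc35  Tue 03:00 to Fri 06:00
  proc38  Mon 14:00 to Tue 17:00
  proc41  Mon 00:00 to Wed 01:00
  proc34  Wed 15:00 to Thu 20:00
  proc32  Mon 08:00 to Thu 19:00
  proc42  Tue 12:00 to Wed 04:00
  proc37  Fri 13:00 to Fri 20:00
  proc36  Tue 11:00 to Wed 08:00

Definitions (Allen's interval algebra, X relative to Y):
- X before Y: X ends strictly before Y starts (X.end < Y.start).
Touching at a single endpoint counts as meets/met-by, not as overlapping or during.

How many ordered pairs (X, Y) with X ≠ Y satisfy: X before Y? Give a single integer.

Checking all 110 ordered pairs for relation 'before'; matching pairs in alphabetical order:
(proc32, proc33): proc32 before proc33 ✓
(proc32, proc37): proc32 before proc37 ✓
(proc32, proc39): proc32 before proc39 ✓
(proc34, proc33): proc34 before proc33 ✓
(proc34, proc37): proc34 before proc37 ✓
(proc34, proc39): proc34 before proc39 ✓
(proc35, proc33): proc35 before proc33 ✓
(proc35, proc37): proc35 before proc37 ✓
(proc35, proc39): proc35 before proc39 ✓
(proc36, proc33): proc36 before proc33 ✓
(proc36, proc34): proc36 before proc34 ✓
(proc36, proc37): proc36 before proc37 ✓
(proc36, proc39): proc36 before proc39 ✓
(proc37, proc33): proc37 before proc33 ✓
(proc38, proc33): proc38 before proc33 ✓
(proc38, proc34): proc38 before proc34 ✓
(proc38, proc37): proc38 before proc37 ✓
(proc38, proc39): proc38 before proc39 ✓
(proc40, proc33): proc40 before proc33 ✓
(proc40, proc37): proc40 before proc37 ✓
(proc40, proc39): proc40 before proc39 ✓
(proc41, proc33): proc41 before proc33 ✓
(proc41, proc34): proc41 before proc34 ✓
(proc41, proc37): proc41 before proc37 ✓
... plus 5 further pairs not listed.
Count: 29.

29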